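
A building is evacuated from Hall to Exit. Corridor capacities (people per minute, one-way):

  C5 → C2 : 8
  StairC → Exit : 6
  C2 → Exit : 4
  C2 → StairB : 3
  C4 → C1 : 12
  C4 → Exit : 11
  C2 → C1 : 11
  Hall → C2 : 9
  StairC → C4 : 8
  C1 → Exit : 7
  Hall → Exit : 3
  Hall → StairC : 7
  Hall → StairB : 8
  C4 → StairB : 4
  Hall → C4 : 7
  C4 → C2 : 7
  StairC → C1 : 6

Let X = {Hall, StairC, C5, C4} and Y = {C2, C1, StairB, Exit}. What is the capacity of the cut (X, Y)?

74

Edges leaving {Hall, StairC, C5, C4}: Hall→C2 (9), Hall→StairB (8), Hall→Exit (3), StairC→C1 (6), StairC→Exit (6), C5→C2 (8), C4→C2 (7), C4→C1 (12), C4→StairB (4), C4→Exit (11).
Cut capacity = 9 + 8 + 3 + 6 + 6 + 8 + 7 + 12 + 4 + 11 = 74.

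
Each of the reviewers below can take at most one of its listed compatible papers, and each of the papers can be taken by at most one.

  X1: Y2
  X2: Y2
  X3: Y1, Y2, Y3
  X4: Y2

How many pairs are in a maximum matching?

Unit-capacity flow: source→left, listed edges, right→sink; max matching = max flow.
Augmenting path X1→Y2 (+1); matched 1.
Augmenting path X3→Y1 (+1); matched 2.
No augmenting path remains; maximum matching = 2.
König certificate: {X3, Y2} is a vertex cover of size 2 (every listed pair touches it), so no matching can be larger.

2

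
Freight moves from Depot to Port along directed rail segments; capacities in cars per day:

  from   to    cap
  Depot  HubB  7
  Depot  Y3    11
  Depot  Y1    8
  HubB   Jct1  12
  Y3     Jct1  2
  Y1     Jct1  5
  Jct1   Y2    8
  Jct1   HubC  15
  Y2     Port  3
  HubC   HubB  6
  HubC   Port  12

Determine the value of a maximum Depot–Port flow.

14

Augment Depot→HubB→Jct1→Y2→Port: bottleneck 3, flow now 3.
Augment Depot→HubB→Jct1→HubC→Port: bottleneck 4, flow now 7.
Augment Depot→Y3→Jct1→HubC→Port: bottleneck 2, flow now 9.
Augment Depot→Y1→Jct1→HubC→Port: bottleneck 5, flow now 14.
No augmenting path remains; maximum flow = 14.
In the residual graph, reachable from Depot: {Depot, Y3, Y1}.
Min-cut edges: Depot→HubB (7), Y3→Jct1 (2), Y1→Jct1 (5); capacity 7 + 2 + 5 = 14.
This cut is saturated, so no flow can exceed 14.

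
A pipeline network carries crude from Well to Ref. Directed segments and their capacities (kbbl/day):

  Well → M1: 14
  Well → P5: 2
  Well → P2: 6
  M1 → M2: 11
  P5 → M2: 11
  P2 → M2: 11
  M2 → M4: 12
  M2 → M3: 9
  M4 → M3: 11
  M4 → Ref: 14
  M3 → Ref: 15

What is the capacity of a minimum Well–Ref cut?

19

Augment Well→M1→M2→M4→Ref: bottleneck 11, flow now 11.
Augment Well→P5→M2→M4→Ref: bottleneck 1, flow now 12.
Augment Well→P5→M2→M3→Ref: bottleneck 1, flow now 13.
Augment Well→P2→M2→M3→Ref: bottleneck 6, flow now 19.
No augmenting path remains; maximum flow = 19.
By max-flow min-cut, the minimum cut capacity equals the max flow.
In the residual graph, reachable from Well: {Well, M1}.
Min-cut edges: Well→P5 (2), Well→P2 (6), M1→M2 (11); capacity 2 + 6 + 11 = 19.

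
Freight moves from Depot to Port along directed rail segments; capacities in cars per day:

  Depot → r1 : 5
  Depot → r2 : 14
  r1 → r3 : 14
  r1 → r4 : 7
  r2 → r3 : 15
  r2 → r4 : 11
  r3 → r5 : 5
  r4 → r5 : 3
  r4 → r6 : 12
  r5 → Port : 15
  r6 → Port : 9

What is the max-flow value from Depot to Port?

17

Augment Depot→r1→r3→r5→Port: bottleneck 5, flow now 5.
Augment Depot→r2→r4→r5→Port: bottleneck 3, flow now 8.
Augment Depot→r2→r4→r6→Port: bottleneck 8, flow now 16.
Augment Depot→r2→r3→r1→r4→r6→Port: bottleneck 1, flow now 17. (uses reverse residual edge)
No augmenting path remains; maximum flow = 17.
In the residual graph, reachable from Depot: {Depot, r1, r2, r3, r4, r6}.
Min-cut edges: r3→r5 (5), r4→r5 (3), r6→Port (9); capacity 5 + 3 + 9 = 17.
This cut is saturated, so no flow can exceed 17.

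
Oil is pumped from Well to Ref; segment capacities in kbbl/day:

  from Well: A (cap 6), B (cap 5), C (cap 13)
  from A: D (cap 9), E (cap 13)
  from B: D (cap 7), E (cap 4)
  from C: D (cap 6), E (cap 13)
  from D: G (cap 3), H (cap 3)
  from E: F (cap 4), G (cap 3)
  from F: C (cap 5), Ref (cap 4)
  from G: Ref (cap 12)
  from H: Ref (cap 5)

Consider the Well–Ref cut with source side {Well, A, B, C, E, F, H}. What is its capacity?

Edges leaving {Well, A, B, C, E, F, H}: A→D (9), B→D (7), C→D (6), E→G (3), F→Ref (4), H→Ref (5).
Cut capacity = 9 + 7 + 6 + 3 + 4 + 5 = 34.

34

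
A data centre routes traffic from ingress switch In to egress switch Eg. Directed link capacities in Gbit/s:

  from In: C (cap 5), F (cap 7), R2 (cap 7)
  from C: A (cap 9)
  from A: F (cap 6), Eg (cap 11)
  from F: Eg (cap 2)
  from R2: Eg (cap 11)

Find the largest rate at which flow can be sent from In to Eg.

Augment In→F→Eg: bottleneck 2, flow now 2.
Augment In→R2→Eg: bottleneck 7, flow now 9.
Augment In→C→A→Eg: bottleneck 5, flow now 14.
No augmenting path remains; maximum flow = 14.
In the residual graph, reachable from In: {In, F}.
Min-cut edges: In→C (5), In→R2 (7), F→Eg (2); capacity 5 + 7 + 2 = 14.
This cut is saturated, so no flow can exceed 14.

14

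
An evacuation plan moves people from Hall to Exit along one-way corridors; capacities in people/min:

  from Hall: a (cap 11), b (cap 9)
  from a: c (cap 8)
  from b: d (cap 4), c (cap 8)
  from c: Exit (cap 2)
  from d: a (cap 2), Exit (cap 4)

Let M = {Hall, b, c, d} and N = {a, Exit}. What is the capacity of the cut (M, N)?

19

Edges leaving {Hall, b, c, d}: Hall→a (11), c→Exit (2), d→a (2), d→Exit (4).
Cut capacity = 11 + 2 + 2 + 4 = 19.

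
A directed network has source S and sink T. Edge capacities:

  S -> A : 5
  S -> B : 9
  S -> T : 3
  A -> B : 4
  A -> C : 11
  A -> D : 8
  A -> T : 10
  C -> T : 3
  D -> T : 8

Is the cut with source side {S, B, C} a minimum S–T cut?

Given cut capacity: 5 + 3 + 3 = 11.
Augment S→T: bottleneck 3, flow now 3.
Augment S→A→T: bottleneck 5, flow now 8.
No augmenting path remains; maximum flow = 8.
In the residual graph, reachable from S: {S, B}.
Min-cut edges: S→A (5), S→T (3); capacity 5 + 3 = 8.
Cut capacity 11 exceeds the max flow 8, so it is not minimum.

No — its capacity is 11, but the minimum cut has capacity 8.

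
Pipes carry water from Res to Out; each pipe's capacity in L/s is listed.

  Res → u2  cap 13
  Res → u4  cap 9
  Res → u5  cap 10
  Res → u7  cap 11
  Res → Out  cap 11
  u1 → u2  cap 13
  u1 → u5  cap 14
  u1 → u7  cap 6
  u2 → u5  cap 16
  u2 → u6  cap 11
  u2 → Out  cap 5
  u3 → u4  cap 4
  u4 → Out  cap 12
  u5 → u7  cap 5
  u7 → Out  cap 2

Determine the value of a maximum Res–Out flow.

Augment Res→Out: bottleneck 11, flow now 11.
Augment Res→u2→Out: bottleneck 5, flow now 16.
Augment Res→u4→Out: bottleneck 9, flow now 25.
Augment Res→u7→Out: bottleneck 2, flow now 27.
No augmenting path remains; maximum flow = 27.
In the residual graph, reachable from Res: {Res, u2, u5, u6, u7}.
Min-cut edges: Res→u4 (9), Res→Out (11), u2→Out (5), u7→Out (2); capacity 9 + 11 + 5 + 2 = 27.
This cut is saturated, so no flow can exceed 27.

27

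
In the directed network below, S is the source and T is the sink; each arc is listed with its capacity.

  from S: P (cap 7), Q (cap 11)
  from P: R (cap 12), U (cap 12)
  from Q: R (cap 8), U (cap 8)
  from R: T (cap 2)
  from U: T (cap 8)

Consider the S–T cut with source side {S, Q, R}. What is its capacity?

17

Edges leaving {S, Q, R}: S→P (7), Q→U (8), R→T (2).
Cut capacity = 7 + 8 + 2 = 17.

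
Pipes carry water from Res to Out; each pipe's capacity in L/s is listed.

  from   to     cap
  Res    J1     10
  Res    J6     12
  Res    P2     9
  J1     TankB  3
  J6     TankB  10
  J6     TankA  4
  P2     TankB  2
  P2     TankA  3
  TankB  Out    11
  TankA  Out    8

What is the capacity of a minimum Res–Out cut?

Augment Res→J1→TankB→Out: bottleneck 3, flow now 3.
Augment Res→J6→TankB→Out: bottleneck 8, flow now 11.
Augment Res→J6→TankA→Out: bottleneck 4, flow now 15.
Augment Res→P2→TankA→Out: bottleneck 3, flow now 18.
No augmenting path remains; maximum flow = 18.
By max-flow min-cut, the minimum cut capacity equals the max flow.
In the residual graph, reachable from Res: {Res, J1, J6, P2, TankB}.
Min-cut edges: J6→TankA (4), P2→TankA (3), TankB→Out (11); capacity 4 + 3 + 11 = 18.

18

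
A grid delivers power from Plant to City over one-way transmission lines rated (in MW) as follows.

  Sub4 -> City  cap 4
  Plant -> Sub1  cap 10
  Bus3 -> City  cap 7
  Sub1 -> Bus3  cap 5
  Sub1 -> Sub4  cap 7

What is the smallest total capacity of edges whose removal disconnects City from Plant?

9

Augment Plant→Sub1→Bus3→City: bottleneck 5, flow now 5.
Augment Plant→Sub1→Sub4→City: bottleneck 4, flow now 9.
No augmenting path remains; maximum flow = 9.
By max-flow min-cut, the minimum cut capacity equals the max flow.
In the residual graph, reachable from Plant: {Plant, Sub1, Sub4}.
Min-cut edges: Sub1→Bus3 (5), Sub4→City (4); capacity 5 + 4 = 9.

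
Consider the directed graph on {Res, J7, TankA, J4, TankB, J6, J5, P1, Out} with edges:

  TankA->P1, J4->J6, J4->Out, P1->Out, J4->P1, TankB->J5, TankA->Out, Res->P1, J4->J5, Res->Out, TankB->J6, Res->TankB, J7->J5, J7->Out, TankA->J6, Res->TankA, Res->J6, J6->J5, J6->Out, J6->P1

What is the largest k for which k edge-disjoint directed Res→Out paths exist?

4

Assign every edge capacity 1; by Menger, the answer equals the max flow.
Path Res→Out (+1); total 1.
Path Res→TankA→Out (+1); total 2.
Path Res→J6→Out (+1); total 3.
Path Res→P1→Out (+1); total 4.
No residual Res→Out path; max flow = 4.
Certifying cut of size 4: {J6→Out, P1→Out, Res→Out, Res→TankA}.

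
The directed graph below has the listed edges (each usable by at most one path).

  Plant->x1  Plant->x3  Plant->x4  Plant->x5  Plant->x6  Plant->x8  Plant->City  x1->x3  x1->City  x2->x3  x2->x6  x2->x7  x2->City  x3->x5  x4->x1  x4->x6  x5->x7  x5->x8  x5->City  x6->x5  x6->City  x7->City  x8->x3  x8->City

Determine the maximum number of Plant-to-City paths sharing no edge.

6

Assign every edge capacity 1; by Menger, the answer equals the max flow.
Path Plant→City (+1); total 1.
Path Plant→x1→City (+1); total 2.
Path Plant→x5→City (+1); total 3.
Path Plant→x6→City (+1); total 4.
Path Plant→x8→City (+1); total 5.
Path Plant→x3→x5→x7→City (+1); total 6.
No residual Plant→City path; max flow = 6.
Certifying cut of size 6: {Plant→City, x1→City, x5→City, x5→x7, x6→City, x8→City}.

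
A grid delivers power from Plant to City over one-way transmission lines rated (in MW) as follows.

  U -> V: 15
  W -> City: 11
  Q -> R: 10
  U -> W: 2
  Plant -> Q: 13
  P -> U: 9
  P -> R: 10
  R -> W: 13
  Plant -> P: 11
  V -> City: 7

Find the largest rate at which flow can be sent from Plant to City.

Augment Plant→P→R→W→City: bottleneck 10, flow now 10.
Augment Plant→P→U→V→City: bottleneck 1, flow now 11.
Augment Plant→Q→R→W→City: bottleneck 1, flow now 12.
Augment Plant→Q→R→P→U→V→City: bottleneck 6, flow now 18. (uses reverse residual edge)
No augmenting path remains; maximum flow = 18.
In the residual graph, reachable from Plant: {Plant, P, Q, R, U, V, W}.
Min-cut edges: V→City (7), W→City (11); capacity 7 + 11 = 18.
This cut is saturated, so no flow can exceed 18.

18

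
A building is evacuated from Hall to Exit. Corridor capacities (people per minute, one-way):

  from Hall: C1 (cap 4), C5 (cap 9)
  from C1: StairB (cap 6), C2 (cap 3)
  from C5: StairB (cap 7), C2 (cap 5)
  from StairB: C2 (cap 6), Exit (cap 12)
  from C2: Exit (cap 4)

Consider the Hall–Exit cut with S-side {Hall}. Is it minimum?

Given cut capacity: 4 + 9 = 13.
Augment Hall→C1→StairB→Exit: bottleneck 4, flow now 4.
Augment Hall→C5→StairB→Exit: bottleneck 7, flow now 11.
Augment Hall→C5→C2→Exit: bottleneck 2, flow now 13.
No augmenting path remains; maximum flow = 13.
Cut capacity 13 equals the max flow, so it is a minimum cut.

Yes — it is a minimum cut (capacity 13).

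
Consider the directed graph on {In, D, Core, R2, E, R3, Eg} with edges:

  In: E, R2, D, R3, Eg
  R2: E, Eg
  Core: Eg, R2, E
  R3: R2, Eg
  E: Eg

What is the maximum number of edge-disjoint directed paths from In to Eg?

4

Assign every edge capacity 1; by Menger, the answer equals the max flow.
Path In→Eg (+1); total 1.
Path In→R2→Eg (+1); total 2.
Path In→E→Eg (+1); total 3.
Path In→R3→Eg (+1); total 4.
No residual In→Eg path; max flow = 4.
Certifying cut of size 4: {In→E, In→Eg, In→R2, In→R3}.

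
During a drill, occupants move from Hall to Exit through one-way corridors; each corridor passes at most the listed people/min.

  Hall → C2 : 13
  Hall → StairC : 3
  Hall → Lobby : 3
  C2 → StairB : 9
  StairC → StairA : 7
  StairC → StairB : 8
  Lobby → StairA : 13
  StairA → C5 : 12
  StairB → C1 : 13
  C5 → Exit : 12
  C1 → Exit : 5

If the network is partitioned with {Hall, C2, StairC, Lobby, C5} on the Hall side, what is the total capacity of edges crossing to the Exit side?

49

Edges leaving {Hall, C2, StairC, Lobby, C5}: C2→StairB (9), StairC→StairA (7), StairC→StairB (8), Lobby→StairA (13), C5→Exit (12).
Cut capacity = 9 + 7 + 8 + 13 + 12 = 49.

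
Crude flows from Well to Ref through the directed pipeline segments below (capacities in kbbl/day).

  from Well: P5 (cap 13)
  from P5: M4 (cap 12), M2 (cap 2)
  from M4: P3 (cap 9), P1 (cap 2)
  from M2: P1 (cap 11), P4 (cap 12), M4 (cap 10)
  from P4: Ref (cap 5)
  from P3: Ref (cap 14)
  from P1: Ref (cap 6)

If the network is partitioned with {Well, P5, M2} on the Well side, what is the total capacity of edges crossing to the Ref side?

Edges leaving {Well, P5, M2}: P5→M4 (12), M2→M4 (10), M2→P4 (12), M2→P1 (11).
Cut capacity = 12 + 10 + 12 + 11 = 45.

45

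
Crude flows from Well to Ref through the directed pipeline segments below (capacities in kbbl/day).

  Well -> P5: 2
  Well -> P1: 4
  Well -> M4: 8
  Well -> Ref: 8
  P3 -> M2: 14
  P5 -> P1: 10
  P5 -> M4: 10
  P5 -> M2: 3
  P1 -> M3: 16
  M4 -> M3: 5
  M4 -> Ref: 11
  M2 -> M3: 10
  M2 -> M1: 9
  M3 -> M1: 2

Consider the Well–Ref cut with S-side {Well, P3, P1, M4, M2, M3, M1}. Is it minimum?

Given cut capacity: 2 + 8 + 11 = 21.
Augment Well→Ref: bottleneck 8, flow now 8.
Augment Well→M4→Ref: bottleneck 8, flow now 16.
Augment Well→P5→M4→Ref: bottleneck 2, flow now 18.
No augmenting path remains; maximum flow = 18.
In the residual graph, reachable from Well: {Well, P1, M3, M1}.
Min-cut edges: Well→P5 (2), Well→M4 (8), Well→Ref (8); capacity 2 + 8 + 8 = 18.
Cut capacity 21 exceeds the max flow 18, so it is not minimum.

No — its capacity is 21, but the minimum cut has capacity 18.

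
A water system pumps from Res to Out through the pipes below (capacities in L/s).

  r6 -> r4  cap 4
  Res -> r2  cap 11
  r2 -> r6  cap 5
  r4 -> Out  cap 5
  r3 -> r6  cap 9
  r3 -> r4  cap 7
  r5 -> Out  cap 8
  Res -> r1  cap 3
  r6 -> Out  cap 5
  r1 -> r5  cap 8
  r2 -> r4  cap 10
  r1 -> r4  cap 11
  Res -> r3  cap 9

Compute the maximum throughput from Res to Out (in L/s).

Augment Res→r1→r4→Out: bottleneck 3, flow now 3.
Augment Res→r2→r4→Out: bottleneck 2, flow now 5.
Augment Res→r2→r6→Out: bottleneck 5, flow now 10.
Augment Res→r2→r4→r1→r5→Out: bottleneck 3, flow now 13. (uses reverse residual edge)
No augmenting path remains; maximum flow = 13.
In the residual graph, reachable from Res: {Res, r2, r3, r4, r6}.
Min-cut edges: Res→r1 (3), r4→Out (5), r6→Out (5); capacity 3 + 5 + 5 = 13.
This cut is saturated, so no flow can exceed 13.

13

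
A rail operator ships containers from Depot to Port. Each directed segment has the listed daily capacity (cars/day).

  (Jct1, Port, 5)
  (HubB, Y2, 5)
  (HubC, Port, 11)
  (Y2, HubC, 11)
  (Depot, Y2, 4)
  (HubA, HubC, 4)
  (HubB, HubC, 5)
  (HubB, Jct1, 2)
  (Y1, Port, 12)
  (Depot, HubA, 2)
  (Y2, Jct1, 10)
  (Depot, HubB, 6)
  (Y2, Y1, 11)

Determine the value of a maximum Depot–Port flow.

12

Augment Depot→HubA→HubC→Port: bottleneck 2, flow now 2.
Augment Depot→Y2→Y1→Port: bottleneck 4, flow now 6.
Augment Depot→HubB→HubC→Port: bottleneck 5, flow now 11.
Augment Depot→HubB→Jct1→Port: bottleneck 1, flow now 12.
No augmenting path remains; maximum flow = 12.
In the residual graph, reachable from Depot: {Depot}.
Min-cut edges: Depot→HubA (2), Depot→Y2 (4), Depot→HubB (6); capacity 2 + 4 + 6 = 12.
This cut is saturated, so no flow can exceed 12.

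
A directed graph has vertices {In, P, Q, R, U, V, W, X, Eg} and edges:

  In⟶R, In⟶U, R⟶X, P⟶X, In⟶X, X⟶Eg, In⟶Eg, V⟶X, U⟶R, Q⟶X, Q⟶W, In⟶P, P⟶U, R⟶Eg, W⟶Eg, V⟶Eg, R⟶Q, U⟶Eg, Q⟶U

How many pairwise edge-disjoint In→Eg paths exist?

Assign every edge capacity 1; by Menger, the answer equals the max flow.
Path In→Eg (+1); total 1.
Path In→R→Eg (+1); total 2.
Path In→U→Eg (+1); total 3.
Path In→X→Eg (+1); total 4.
Path In→P→U→R→Q→W→Eg (+1); total 5.
No residual In→Eg path; max flow = 5.
Certifying cut of size 5: {In→Eg, In→P, In→R, In→U, In→X}.

5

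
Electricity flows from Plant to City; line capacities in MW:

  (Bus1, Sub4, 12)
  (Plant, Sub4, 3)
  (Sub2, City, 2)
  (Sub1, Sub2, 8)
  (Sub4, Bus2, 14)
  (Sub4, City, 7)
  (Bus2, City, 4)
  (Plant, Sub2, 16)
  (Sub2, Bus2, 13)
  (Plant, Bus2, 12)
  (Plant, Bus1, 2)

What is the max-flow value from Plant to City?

11

Augment Plant→Sub2→City: bottleneck 2, flow now 2.
Augment Plant→Sub4→City: bottleneck 3, flow now 5.
Augment Plant→Bus2→City: bottleneck 4, flow now 9.
Augment Plant→Bus1→Sub4→City: bottleneck 2, flow now 11.
No augmenting path remains; maximum flow = 11.
In the residual graph, reachable from Plant: {Plant, Sub2, Bus2}.
Min-cut edges: Plant→Bus1 (2), Plant→Sub4 (3), Sub2→City (2), Bus2→City (4); capacity 2 + 3 + 2 + 4 = 11.
This cut is saturated, so no flow can exceed 11.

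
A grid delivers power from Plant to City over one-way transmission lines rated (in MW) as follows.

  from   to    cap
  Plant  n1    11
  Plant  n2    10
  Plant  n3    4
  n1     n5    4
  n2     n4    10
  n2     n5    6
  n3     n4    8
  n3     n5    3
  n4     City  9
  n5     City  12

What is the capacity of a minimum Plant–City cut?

Augment Plant→n1→n5→City: bottleneck 4, flow now 4.
Augment Plant→n2→n4→City: bottleneck 9, flow now 13.
Augment Plant→n2→n5→City: bottleneck 1, flow now 14.
Augment Plant→n3→n5→City: bottleneck 3, flow now 17.
Augment Plant→n3→n4→n2→n5→City: bottleneck 1, flow now 18. (uses reverse residual edge)
No augmenting path remains; maximum flow = 18.
By max-flow min-cut, the minimum cut capacity equals the max flow.
In the residual graph, reachable from Plant: {Plant, n1}.
Min-cut edges: Plant→n2 (10), Plant→n3 (4), n1→n5 (4); capacity 10 + 4 + 4 = 18.

18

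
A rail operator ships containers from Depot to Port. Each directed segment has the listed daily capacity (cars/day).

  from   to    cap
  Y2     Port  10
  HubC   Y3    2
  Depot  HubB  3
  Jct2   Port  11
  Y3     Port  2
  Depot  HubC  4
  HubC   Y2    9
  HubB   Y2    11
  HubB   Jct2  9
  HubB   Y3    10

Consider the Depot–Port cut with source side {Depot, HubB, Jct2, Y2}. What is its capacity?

Edges leaving {Depot, HubB, Jct2, Y2}: Depot→HubC (4), HubB→Y3 (10), Jct2→Port (11), Y2→Port (10).
Cut capacity = 4 + 10 + 11 + 10 = 35.

35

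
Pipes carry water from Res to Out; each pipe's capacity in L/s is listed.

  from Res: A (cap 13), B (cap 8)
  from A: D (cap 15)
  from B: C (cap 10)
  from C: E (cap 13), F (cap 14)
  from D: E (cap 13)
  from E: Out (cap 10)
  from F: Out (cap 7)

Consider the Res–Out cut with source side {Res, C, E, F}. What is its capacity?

Edges leaving {Res, C, E, F}: Res→A (13), Res→B (8), E→Out (10), F→Out (7).
Cut capacity = 13 + 8 + 10 + 7 = 38.

38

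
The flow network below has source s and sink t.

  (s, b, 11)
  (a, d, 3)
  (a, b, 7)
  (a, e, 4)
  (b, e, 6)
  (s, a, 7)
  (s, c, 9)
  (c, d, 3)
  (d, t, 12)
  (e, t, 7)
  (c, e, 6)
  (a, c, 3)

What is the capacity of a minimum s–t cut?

Augment s→a→d→t: bottleneck 3, flow now 3.
Augment s→a→e→t: bottleneck 4, flow now 7.
Augment s→b→e→t: bottleneck 3, flow now 10.
Augment s→c→d→t: bottleneck 3, flow now 13.
No augmenting path remains; maximum flow = 13.
By max-flow min-cut, the minimum cut capacity equals the max flow.
In the residual graph, reachable from s: {s, a, b, c, e}.
Min-cut edges: a→d (3), c→d (3), e→t (7); capacity 3 + 3 + 7 = 13.

13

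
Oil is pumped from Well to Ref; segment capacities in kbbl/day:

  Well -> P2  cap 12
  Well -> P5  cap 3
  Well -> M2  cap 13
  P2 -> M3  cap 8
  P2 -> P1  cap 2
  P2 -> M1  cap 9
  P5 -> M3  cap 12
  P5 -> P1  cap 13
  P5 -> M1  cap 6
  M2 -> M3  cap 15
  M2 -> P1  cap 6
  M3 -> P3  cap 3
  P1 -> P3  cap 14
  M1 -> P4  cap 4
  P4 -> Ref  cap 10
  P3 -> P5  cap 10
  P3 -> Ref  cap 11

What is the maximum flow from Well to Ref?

15

Augment Well→P2→M3→P3→Ref: bottleneck 3, flow now 3.
Augment Well→P2→P1→P3→Ref: bottleneck 2, flow now 5.
Augment Well→P2→M1→P4→Ref: bottleneck 4, flow now 9.
Augment Well→P5→P1→P3→Ref: bottleneck 3, flow now 12.
Augment Well→M2→P1→P3→Ref: bottleneck 3, flow now 15.
No augmenting path remains; maximum flow = 15.
In the residual graph, reachable from Well: {Well, P2, P5, M2, M3, P1, M1, P3}.
Min-cut edges: M1→P4 (4), P3→Ref (11); capacity 4 + 11 = 15.
This cut is saturated, so no flow can exceed 15.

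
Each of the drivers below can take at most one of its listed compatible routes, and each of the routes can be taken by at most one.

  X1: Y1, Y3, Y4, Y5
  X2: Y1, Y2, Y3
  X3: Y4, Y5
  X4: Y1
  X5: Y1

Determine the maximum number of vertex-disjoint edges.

4

Unit-capacity flow: source→left, listed edges, right→sink; max matching = max flow.
Augmenting path X1→Y1 (+1); matched 1.
Augmenting path X2→Y2 (+1); matched 2.
Augmenting path X3→Y4 (+1); matched 3.
Augmenting path X4→Y1→X1→Y3 (+1); matched 4.
No augmenting path remains; maximum matching = 4.
König certificate: {X1, X2, X3, Y1} is a vertex cover of size 4 (every listed pair touches it), so no matching can be larger.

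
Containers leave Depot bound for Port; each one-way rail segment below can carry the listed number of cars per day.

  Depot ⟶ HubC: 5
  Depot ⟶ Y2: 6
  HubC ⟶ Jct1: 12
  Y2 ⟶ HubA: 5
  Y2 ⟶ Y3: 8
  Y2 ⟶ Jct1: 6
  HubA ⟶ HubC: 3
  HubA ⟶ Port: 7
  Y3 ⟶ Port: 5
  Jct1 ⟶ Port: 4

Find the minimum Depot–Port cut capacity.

10

Augment Depot→HubC→Jct1→Port: bottleneck 4, flow now 4.
Augment Depot→Y2→HubA→Port: bottleneck 5, flow now 9.
Augment Depot→Y2→Y3→Port: bottleneck 1, flow now 10.
No augmenting path remains; maximum flow = 10.
By max-flow min-cut, the minimum cut capacity equals the max flow.
In the residual graph, reachable from Depot: {Depot, HubC, Jct1}.
Min-cut edges: Depot→Y2 (6), Jct1→Port (4); capacity 6 + 4 = 10.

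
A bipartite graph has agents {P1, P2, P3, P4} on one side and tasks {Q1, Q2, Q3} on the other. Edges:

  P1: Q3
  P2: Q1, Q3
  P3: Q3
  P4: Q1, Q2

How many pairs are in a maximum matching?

3

Unit-capacity flow: source→left, listed edges, right→sink; max matching = max flow.
Augmenting path P1→Q3 (+1); matched 1.
Augmenting path P2→Q1 (+1); matched 2.
Augmenting path P4→Q2 (+1); matched 3.
No augmenting path remains; maximum matching = 3.
König certificate: {P2, P4, Q3} is a vertex cover of size 3 (every listed pair touches it), so no matching can be larger.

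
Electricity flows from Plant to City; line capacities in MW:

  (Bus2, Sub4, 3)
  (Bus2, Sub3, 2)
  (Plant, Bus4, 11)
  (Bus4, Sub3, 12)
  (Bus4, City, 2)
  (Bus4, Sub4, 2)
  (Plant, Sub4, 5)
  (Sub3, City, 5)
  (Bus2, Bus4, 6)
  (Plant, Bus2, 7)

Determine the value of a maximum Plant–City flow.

Augment Plant→Bus4→City: bottleneck 2, flow now 2.
Augment Plant→Bus2→Sub3→City: bottleneck 2, flow now 4.
Augment Plant→Bus4→Sub3→City: bottleneck 3, flow now 7.
No augmenting path remains; maximum flow = 7.
In the residual graph, reachable from Plant: {Plant, Bus2, Bus4, Sub3, Sub4}.
Min-cut edges: Bus4→City (2), Sub3→City (5); capacity 2 + 5 = 7.
This cut is saturated, so no flow can exceed 7.

7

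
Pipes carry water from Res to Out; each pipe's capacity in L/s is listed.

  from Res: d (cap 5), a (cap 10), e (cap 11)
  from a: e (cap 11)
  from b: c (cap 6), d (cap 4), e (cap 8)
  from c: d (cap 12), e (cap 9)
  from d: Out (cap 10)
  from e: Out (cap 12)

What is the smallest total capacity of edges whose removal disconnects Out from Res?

Augment Res→d→Out: bottleneck 5, flow now 5.
Augment Res→e→Out: bottleneck 11, flow now 16.
Augment Res→a→e→Out: bottleneck 1, flow now 17.
No augmenting path remains; maximum flow = 17.
By max-flow min-cut, the minimum cut capacity equals the max flow.
In the residual graph, reachable from Res: {Res, a, e}.
Min-cut edges: Res→d (5), e→Out (12); capacity 5 + 12 = 17.

17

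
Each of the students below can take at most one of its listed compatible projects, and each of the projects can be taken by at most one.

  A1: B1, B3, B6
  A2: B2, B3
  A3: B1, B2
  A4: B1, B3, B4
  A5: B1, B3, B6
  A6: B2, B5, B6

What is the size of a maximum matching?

Unit-capacity flow: source→left, listed edges, right→sink; max matching = max flow.
Augmenting path A1→B1 (+1); matched 1.
Augmenting path A2→B2 (+1); matched 2.
Augmenting path A4→B3 (+1); matched 3.
Augmenting path A5→B6 (+1); matched 4.
Augmenting path A6→B5 (+1); matched 5.
Augmenting path A3→B1→A1→B3→A4→B4 (+1); matched 6.
No augmenting path remains; maximum matching = 6.
König certificate: {A1, A2, A3, A4, A5, A6} is a vertex cover of size 6 (every listed pair touches it), so no matching can be larger.

6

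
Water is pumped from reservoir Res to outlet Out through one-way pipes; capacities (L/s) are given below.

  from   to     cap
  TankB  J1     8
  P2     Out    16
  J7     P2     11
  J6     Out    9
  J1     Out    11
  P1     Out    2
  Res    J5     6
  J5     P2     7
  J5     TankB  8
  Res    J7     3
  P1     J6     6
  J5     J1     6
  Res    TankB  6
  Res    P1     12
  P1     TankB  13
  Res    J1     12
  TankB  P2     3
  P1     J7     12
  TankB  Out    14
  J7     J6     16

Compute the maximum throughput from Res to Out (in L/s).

38

Augment Res→P1→Out: bottleneck 2, flow now 2.
Augment Res→TankB→Out: bottleneck 6, flow now 8.
Augment Res→J1→Out: bottleneck 11, flow now 19.
Augment Res→J5→TankB→Out: bottleneck 6, flow now 25.
Augment Res→P1→TankB→Out: bottleneck 2, flow now 27.
Augment Res→P1→J6→Out: bottleneck 6, flow now 33.
Augment Res→J7→P2→Out: bottleneck 3, flow now 36.
Augment Res→P1→J7→P2→Out: bottleneck 2, flow now 38.
No augmenting path remains; maximum flow = 38.
In the residual graph, reachable from Res: {Res, J1}.
Min-cut edges: Res→J5 (6), Res→P1 (12), Res→J7 (3), Res→TankB (6), J1→Out (11); capacity 6 + 12 + 3 + 6 + 11 = 38.
This cut is saturated, so no flow can exceed 38.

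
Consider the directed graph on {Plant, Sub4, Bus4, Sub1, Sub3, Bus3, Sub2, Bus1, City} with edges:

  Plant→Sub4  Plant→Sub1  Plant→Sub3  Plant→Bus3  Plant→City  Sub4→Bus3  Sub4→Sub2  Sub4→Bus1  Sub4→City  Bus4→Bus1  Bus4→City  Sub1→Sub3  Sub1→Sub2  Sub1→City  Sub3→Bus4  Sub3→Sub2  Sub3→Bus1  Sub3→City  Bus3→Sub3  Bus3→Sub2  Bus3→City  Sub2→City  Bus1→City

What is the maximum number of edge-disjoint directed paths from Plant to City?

5

Assign every edge capacity 1; by Menger, the answer equals the max flow.
Path Plant→City (+1); total 1.
Path Plant→Sub4→City (+1); total 2.
Path Plant→Sub1→City (+1); total 3.
Path Plant→Sub3→City (+1); total 4.
Path Plant→Bus3→City (+1); total 5.
No residual Plant→City path; max flow = 5.
Certifying cut of size 5: {Plant→Bus3, Plant→City, Plant→Sub1, Plant→Sub3, Plant→Sub4}.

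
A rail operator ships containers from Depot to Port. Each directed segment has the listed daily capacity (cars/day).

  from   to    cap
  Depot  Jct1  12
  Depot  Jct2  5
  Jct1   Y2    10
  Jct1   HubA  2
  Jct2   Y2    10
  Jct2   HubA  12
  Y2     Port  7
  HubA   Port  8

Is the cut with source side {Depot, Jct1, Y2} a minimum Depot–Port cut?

Yes — it is a minimum cut (capacity 14).

Given cut capacity: 5 + 2 + 7 = 14.
Augment Depot→Jct1→Y2→Port: bottleneck 7, flow now 7.
Augment Depot→Jct1→HubA→Port: bottleneck 2, flow now 9.
Augment Depot→Jct2→HubA→Port: bottleneck 5, flow now 14.
No augmenting path remains; maximum flow = 14.
Cut capacity 14 equals the max flow, so it is a minimum cut.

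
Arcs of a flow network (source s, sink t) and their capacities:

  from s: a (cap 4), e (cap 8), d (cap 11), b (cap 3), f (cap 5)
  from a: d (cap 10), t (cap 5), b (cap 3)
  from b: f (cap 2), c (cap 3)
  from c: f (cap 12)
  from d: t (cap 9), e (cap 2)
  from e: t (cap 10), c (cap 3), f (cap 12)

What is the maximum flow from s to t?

23

Augment s→a→t: bottleneck 4, flow now 4.
Augment s→d→t: bottleneck 9, flow now 13.
Augment s→e→t: bottleneck 8, flow now 21.
Augment s→d→e→t: bottleneck 2, flow now 23.
No augmenting path remains; maximum flow = 23.
In the residual graph, reachable from s: {s, b, c, f}.
Min-cut edges: s→a (4), s→d (11), s→e (8); capacity 4 + 11 + 8 = 23.
This cut is saturated, so no flow can exceed 23.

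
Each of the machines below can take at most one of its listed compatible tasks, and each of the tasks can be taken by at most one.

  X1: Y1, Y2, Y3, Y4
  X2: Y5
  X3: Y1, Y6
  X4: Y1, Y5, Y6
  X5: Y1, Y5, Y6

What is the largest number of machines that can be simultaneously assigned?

4

Unit-capacity flow: source→left, listed edges, right→sink; max matching = max flow.
Augmenting path X1→Y1 (+1); matched 1.
Augmenting path X2→Y5 (+1); matched 2.
Augmenting path X3→Y6 (+1); matched 3.
Augmenting path X4→Y1→X1→Y2 (+1); matched 4.
No augmenting path remains; maximum matching = 4.
König certificate: {X1, Y1, Y5, Y6} is a vertex cover of size 4 (every listed pair touches it), so no matching can be larger.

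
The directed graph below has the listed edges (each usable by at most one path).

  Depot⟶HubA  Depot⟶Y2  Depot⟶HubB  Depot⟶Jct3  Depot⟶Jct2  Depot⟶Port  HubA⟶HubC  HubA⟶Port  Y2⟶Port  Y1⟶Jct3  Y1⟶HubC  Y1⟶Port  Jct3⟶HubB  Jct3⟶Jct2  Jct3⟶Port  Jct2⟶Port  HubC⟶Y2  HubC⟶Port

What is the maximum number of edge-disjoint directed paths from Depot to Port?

5

Assign every edge capacity 1; by Menger, the answer equals the max flow.
Path Depot→Port (+1); total 1.
Path Depot→HubA→Port (+1); total 2.
Path Depot→Y2→Port (+1); total 3.
Path Depot→Jct3→Port (+1); total 4.
Path Depot→Jct2→Port (+1); total 5.
No residual Depot→Port path; max flow = 5.
Certifying cut of size 5: {Depot→HubA, Depot→Jct2, Depot→Jct3, Depot→Port, Depot→Y2}.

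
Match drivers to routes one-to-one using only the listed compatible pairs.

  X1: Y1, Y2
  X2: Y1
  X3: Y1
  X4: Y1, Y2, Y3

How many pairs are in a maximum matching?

Unit-capacity flow: source→left, listed edges, right→sink; max matching = max flow.
Augmenting path X1→Y1 (+1); matched 1.
Augmenting path X4→Y2 (+1); matched 2.
Augmenting path X2→Y1→X1→Y2→X4→Y3 (+1); matched 3.
No augmenting path remains; maximum matching = 3.
König certificate: {X1, X4, Y1} is a vertex cover of size 3 (every listed pair touches it), so no matching can be larger.

3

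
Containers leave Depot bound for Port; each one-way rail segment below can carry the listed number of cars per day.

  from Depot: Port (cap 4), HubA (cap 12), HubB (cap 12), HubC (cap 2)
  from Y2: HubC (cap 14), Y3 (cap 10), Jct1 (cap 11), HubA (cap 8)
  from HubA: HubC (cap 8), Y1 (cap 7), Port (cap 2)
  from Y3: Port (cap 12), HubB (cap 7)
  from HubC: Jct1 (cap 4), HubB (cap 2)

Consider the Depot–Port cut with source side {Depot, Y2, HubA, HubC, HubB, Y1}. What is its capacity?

31

Edges leaving {Depot, Y2, HubA, HubC, HubB, Y1}: Depot→Port (4), Y2→Y3 (10), Y2→Jct1 (11), HubA→Port (2), HubC→Jct1 (4).
Cut capacity = 4 + 10 + 11 + 2 + 4 = 31.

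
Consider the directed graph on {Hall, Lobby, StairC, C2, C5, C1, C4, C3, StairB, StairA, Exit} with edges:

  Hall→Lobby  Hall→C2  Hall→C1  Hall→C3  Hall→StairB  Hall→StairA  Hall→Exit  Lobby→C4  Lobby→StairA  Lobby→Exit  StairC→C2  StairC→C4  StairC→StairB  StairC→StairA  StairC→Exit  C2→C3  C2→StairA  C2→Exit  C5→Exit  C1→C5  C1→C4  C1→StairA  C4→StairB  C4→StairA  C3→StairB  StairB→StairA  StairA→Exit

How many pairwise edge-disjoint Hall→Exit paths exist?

Assign every edge capacity 1; by Menger, the answer equals the max flow.
Path Hall→Exit (+1); total 1.
Path Hall→Lobby→Exit (+1); total 2.
Path Hall→C2→Exit (+1); total 3.
Path Hall→StairA→Exit (+1); total 4.
Path Hall→C1→C5→Exit (+1); total 5.
No residual Hall→Exit path; max flow = 5.
Certifying cut of size 5: {Hall→C1, Hall→C2, Hall→Exit, Hall→Lobby, StairA→Exit}.

5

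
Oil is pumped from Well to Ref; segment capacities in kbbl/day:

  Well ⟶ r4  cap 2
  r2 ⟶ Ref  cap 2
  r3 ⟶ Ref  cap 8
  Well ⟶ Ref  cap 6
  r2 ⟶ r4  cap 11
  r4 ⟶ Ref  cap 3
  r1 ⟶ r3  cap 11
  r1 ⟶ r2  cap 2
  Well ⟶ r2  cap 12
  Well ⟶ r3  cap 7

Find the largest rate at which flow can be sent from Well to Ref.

18

Augment Well→Ref: bottleneck 6, flow now 6.
Augment Well→r2→Ref: bottleneck 2, flow now 8.
Augment Well→r3→Ref: bottleneck 7, flow now 15.
Augment Well→r4→Ref: bottleneck 2, flow now 17.
Augment Well→r2→r4→Ref: bottleneck 1, flow now 18.
No augmenting path remains; maximum flow = 18.
In the residual graph, reachable from Well: {Well, r2, r4}.
Min-cut edges: Well→r3 (7), Well→Ref (6), r2→Ref (2), r4→Ref (3); capacity 7 + 6 + 2 + 3 = 18.
This cut is saturated, so no flow can exceed 18.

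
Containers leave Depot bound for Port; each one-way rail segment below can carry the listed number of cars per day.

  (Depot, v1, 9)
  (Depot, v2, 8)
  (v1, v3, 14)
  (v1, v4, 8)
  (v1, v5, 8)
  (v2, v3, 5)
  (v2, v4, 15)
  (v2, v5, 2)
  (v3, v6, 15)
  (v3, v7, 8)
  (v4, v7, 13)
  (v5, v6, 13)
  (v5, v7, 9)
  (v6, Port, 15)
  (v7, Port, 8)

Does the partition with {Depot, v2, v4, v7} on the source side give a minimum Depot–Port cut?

No — its capacity is 24, but the minimum cut has capacity 17.

Given cut capacity: 9 + 5 + 2 + 8 = 24.
Augment Depot→v1→v3→v6→Port: bottleneck 9, flow now 9.
Augment Depot→v2→v3→v6→Port: bottleneck 5, flow now 14.
Augment Depot→v2→v4→v7→Port: bottleneck 3, flow now 17.
No augmenting path remains; maximum flow = 17.
In the residual graph, reachable from Depot: {Depot}.
Min-cut edges: Depot→v1 (9), Depot→v2 (8); capacity 9 + 8 = 17.
Cut capacity 24 exceeds the max flow 17, so it is not minimum.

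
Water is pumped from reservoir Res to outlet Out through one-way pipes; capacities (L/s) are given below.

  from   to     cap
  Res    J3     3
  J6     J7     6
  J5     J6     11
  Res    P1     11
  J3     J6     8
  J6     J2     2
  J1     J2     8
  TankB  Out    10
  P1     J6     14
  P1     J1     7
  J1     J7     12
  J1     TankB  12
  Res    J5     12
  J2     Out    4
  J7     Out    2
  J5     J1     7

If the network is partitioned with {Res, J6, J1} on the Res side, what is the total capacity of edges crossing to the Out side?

66

Edges leaving {Res, J6, J1}: Res→P1 (11), Res→J5 (12), Res→J3 (3), J6→J2 (2), J6→J7 (6), J1→TankB (12), J1→J2 (8), J1→J7 (12).
Cut capacity = 11 + 12 + 3 + 2 + 6 + 12 + 8 + 12 = 66.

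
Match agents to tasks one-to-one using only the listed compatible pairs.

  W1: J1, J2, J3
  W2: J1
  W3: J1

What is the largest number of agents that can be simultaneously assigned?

2

Unit-capacity flow: source→left, listed edges, right→sink; max matching = max flow.
Augmenting path W1→J1 (+1); matched 1.
Augmenting path W2→J1→W1→J2 (+1); matched 2.
No augmenting path remains; maximum matching = 2.
König certificate: {W1, J1} is a vertex cover of size 2 (every listed pair touches it), so no matching can be larger.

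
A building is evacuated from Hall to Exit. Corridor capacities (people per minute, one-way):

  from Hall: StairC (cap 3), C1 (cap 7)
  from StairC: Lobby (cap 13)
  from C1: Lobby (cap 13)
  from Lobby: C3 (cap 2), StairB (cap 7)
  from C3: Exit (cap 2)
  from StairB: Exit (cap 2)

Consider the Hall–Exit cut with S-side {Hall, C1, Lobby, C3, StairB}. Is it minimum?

Given cut capacity: 3 + 2 + 2 = 7.
Augment Hall→StairC→Lobby→C3→Exit: bottleneck 2, flow now 2.
Augment Hall→StairC→Lobby→StairB→Exit: bottleneck 1, flow now 3.
Augment Hall→C1→Lobby→StairB→Exit: bottleneck 1, flow now 4.
No augmenting path remains; maximum flow = 4.
In the residual graph, reachable from Hall: {Hall, StairC, C1, Lobby, StairB}.
Min-cut edges: Lobby→C3 (2), StairB→Exit (2); capacity 2 + 2 = 4.
Cut capacity 7 exceeds the max flow 4, so it is not minimum.

No — its capacity is 7, but the minimum cut has capacity 4.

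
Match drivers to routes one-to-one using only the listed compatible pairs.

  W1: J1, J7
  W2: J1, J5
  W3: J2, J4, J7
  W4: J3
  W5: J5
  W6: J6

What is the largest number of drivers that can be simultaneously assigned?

6

Unit-capacity flow: source→left, listed edges, right→sink; max matching = max flow.
Augmenting path W1→J1 (+1); matched 1.
Augmenting path W2→J5 (+1); matched 2.
Augmenting path W3→J2 (+1); matched 3.
Augmenting path W4→J3 (+1); matched 4.
Augmenting path W6→J6 (+1); matched 5.
Augmenting path W5→J5→W2→J1→W1→J7 (+1); matched 6.
No augmenting path remains; maximum matching = 6.
König certificate: {W1, W2, W3, W4, W5, W6} is a vertex cover of size 6 (every listed pair touches it), so no matching can be larger.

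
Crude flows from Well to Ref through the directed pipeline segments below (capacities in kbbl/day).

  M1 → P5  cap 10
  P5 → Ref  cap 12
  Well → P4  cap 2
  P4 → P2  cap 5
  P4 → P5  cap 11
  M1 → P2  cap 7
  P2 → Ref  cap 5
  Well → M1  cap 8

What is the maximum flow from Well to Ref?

10

Augment Well→M1→P5→Ref: bottleneck 8, flow now 8.
Augment Well→P4→P5→Ref: bottleneck 2, flow now 10.
No augmenting path remains; maximum flow = 10.
In the residual graph, reachable from Well: {Well}.
Min-cut edges: Well→M1 (8), Well→P4 (2); capacity 8 + 2 = 10.
This cut is saturated, so no flow can exceed 10.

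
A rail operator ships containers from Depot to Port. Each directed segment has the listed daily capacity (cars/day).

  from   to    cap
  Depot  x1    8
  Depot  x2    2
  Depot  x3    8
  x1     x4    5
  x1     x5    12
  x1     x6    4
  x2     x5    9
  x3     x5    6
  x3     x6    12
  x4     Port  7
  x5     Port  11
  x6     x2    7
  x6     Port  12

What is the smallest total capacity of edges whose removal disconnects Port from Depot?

18

Augment Depot→x1→x4→Port: bottleneck 5, flow now 5.
Augment Depot→x1→x5→Port: bottleneck 3, flow now 8.
Augment Depot→x2→x5→Port: bottleneck 2, flow now 10.
Augment Depot→x3→x5→Port: bottleneck 6, flow now 16.
Augment Depot→x3→x6→Port: bottleneck 2, flow now 18.
No augmenting path remains; maximum flow = 18.
By max-flow min-cut, the minimum cut capacity equals the max flow.
In the residual graph, reachable from Depot: {Depot}.
Min-cut edges: Depot→x1 (8), Depot→x2 (2), Depot→x3 (8); capacity 8 + 2 + 8 = 18.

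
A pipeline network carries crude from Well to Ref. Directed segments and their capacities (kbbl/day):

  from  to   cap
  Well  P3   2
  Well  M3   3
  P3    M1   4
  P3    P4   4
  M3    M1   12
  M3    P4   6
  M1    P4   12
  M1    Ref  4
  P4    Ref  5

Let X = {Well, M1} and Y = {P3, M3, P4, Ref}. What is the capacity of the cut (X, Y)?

Edges leaving {Well, M1}: Well→P3 (2), Well→M3 (3), M1→P4 (12), M1→Ref (4).
Cut capacity = 2 + 3 + 12 + 4 = 21.

21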